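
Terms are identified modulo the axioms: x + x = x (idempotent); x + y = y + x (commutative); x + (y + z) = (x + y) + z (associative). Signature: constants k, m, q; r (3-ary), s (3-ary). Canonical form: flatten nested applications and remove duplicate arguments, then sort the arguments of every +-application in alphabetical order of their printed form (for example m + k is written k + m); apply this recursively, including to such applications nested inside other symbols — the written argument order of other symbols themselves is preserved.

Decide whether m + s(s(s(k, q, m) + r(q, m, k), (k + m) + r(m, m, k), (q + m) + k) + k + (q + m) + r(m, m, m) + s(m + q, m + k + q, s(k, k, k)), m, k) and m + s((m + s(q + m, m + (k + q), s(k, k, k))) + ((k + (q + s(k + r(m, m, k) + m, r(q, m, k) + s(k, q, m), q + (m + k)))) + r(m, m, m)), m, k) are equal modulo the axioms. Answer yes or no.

Answer: no — m + s(k + m + q + r(m, m, m) + s(m + q, k + m + q, s(k, k, k)) + s(r(q, m, k) + s(k, q, m), k + m + r(m, m, k), k + m + q), m, k) vs m + s(k + m + q + r(m, m, m) + s(k + m + r(m, m, k), r(q, m, k) + s(k, q, m), k + m + q) + s(m + q, k + m + q, s(k, k, k)), m, k)

Derivation:
Left:  m + s(s(s(k, q, m) + r(q, m, k), (k + m) + r(m, m, k), (q + m) + k) + k + (q + m) + r(m, m, m) + s(m + q, m + k + q, s(k, k, k)), m, k)
  Inside:  s(s(s(k, q, m) + r(q, m, k), (k + m) + r(m, m, k), (q + m) + k) + k + (q + m) + r(m, m, m) + s(m + q, m + k + q, s(k, k, k)), m, k)  →  s(k + m + q + r(m, m, m) + s(m + q, k + m + q, s(k, k, k)) + s(r(q, m, k) + s(k, q, m), k + m + r(m, m, k), k + m + q), m, k)
  Sort arguments:  m + s(k + m + q + r(m, m, m) + s(m + q, k + m + q, s(k, k, k)) + s(r(q, m, k) + s(k, q, m), k + m + r(m, m, k), k + m + q), m, k)
Right:  m + s((m + s(q + m, m + (k + q), s(k, k, k))) + ((k + (q + s(k + r(m, m, k) + m, r(q, m, k) + s(k, q, m), q + (m + k)))) + r(m, m, m)), m, k)
  Inside:  s((m + s(q + m, m + (k + q), s(k, k, k))) + ((k + (q + s(k + r(m, m, k) + m, r(q, m, k) + s(k, q, m), q + (m + k)))) + r(m, m, m)), m, k)  →  s(k + m + q + r(m, m, m) + s(k + m + r(m, m, k), r(q, m, k) + s(k, q, m), k + m + q) + s(m + q, k + m + q, s(k, k, k)), m, k)
  Sort:  m + s(k + m + q + r(m, m, m) + s(k + m + r(m, m, k), r(q, m, k) + s(k, q, m), k + m + q) + s(m + q, k + m + q, s(k, k, k)), m, k)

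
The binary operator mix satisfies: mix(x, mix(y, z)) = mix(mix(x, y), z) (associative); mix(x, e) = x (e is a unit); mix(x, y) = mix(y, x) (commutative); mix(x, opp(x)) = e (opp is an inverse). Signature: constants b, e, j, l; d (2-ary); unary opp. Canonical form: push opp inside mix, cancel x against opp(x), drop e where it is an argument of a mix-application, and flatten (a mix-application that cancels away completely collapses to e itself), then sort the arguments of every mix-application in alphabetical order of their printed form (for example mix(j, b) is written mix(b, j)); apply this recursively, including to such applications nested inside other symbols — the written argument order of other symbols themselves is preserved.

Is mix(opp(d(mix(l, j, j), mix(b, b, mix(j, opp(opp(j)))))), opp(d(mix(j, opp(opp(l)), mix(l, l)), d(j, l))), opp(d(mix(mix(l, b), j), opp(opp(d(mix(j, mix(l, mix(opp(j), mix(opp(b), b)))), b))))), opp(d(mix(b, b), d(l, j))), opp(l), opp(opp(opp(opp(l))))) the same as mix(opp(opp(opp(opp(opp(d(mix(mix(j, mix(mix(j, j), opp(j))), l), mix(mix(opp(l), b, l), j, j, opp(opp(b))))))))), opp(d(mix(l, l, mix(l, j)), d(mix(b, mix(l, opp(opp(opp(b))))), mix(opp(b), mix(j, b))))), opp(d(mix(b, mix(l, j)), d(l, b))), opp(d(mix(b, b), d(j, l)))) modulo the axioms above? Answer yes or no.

Left:  mix(opp(d(mix(l, j, j), mix(b, b, mix(j, opp(opp(j)))))), opp(d(mix(j, opp(opp(l)), mix(l, l)), d(j, l))), opp(d(mix(mix(l, b), j), opp(opp(d(mix(j, mix(l, mix(opp(j), mix(opp(b), b)))), b))))), opp(d(mix(b, b), d(l, j))), opp(l), opp(opp(opp(opp(l)))))
  Push opp inside:  distribute opp over mix and collapse double opp
  Inverses cancel:  l cancels
  Collect:  mix(opp(d(mix(j, j, l), mix(b, b, j, j))), opp(d(mix(j, l, l, l), d(j, l))), opp(d(mix(b, j, l), d(l, b))), opp(d(mix(b, b), d(l, j))))
  Order the arguments:  mix(opp(d(mix(b, b), d(l, j))), opp(d(mix(b, j, l), d(l, b))), opp(d(mix(j, j, l), mix(b, b, j, j))), opp(d(mix(j, l, l, l), d(j, l))))
Right:  mix(opp(opp(opp(opp(opp(d(mix(mix(j, mix(mix(j, j), opp(j))), l), mix(mix(opp(l), b, l), j, j, opp(opp(b))))))))), opp(d(mix(l, l, mix(l, j)), d(mix(b, mix(l, opp(opp(opp(b))))), mix(opp(b), mix(j, b))))), opp(d(mix(b, mix(l, j)), d(l, b))), opp(d(mix(b, b), d(j, l))))
  Push opp inside:  distribute opp over mix and collapse double opp
  Combine occurrences:  mix(opp(d(mix(j, j, l), mix(b, b, j, j))), opp(d(mix(j, l, l, l), d(l, j))), opp(d(mix(b, j, l), d(l, b))), opp(d(mix(b, b), d(j, l))))
  Order the arguments:  mix(opp(d(mix(b, b), d(j, l))), opp(d(mix(b, j, l), d(l, b))), opp(d(mix(j, j, l), mix(b, b, j, j))), opp(d(mix(j, l, l, l), d(l, j))))

Answer: no — mix(opp(d(mix(b, b), d(l, j))), opp(d(mix(b, j, l), d(l, b))), opp(d(mix(j, j, l), mix(b, b, j, j))), opp(d(mix(j, l, l, l), d(j, l)))) vs mix(opp(d(mix(b, b), d(j, l))), opp(d(mix(b, j, l), d(l, b))), opp(d(mix(j, j, l), mix(b, b, j, j))), opp(d(mix(j, l, l, l), d(l, j))))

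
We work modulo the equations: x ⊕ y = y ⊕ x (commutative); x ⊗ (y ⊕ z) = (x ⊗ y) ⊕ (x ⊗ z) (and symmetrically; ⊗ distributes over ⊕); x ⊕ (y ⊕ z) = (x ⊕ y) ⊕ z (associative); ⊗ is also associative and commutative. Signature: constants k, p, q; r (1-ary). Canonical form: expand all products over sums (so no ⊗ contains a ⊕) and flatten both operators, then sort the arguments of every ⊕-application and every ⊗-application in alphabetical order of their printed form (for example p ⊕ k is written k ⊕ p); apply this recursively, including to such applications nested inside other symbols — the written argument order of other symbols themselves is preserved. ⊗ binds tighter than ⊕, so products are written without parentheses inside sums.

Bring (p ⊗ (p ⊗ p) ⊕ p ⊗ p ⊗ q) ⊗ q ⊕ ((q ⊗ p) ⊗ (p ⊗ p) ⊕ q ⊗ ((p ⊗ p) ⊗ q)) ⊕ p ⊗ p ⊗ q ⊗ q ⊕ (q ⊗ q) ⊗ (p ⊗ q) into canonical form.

Distribute:  p ⊗ p ⊗ p ⊗ q ⊕ p ⊗ p ⊗ q ⊗ q ⊕ p ⊗ p ⊗ p ⊗ q ⊕ p ⊗ p ⊗ q ⊗ q ⊕ p ⊗ p ⊗ q ⊗ q ⊕ p ⊗ q ⊗ q ⊗ q
Sort:  p ⊗ p ⊗ p ⊗ q ⊕ p ⊗ p ⊗ p ⊗ q ⊕ p ⊗ p ⊗ q ⊗ q ⊕ p ⊗ p ⊗ q ⊗ q ⊕ p ⊗ p ⊗ q ⊗ q ⊕ p ⊗ q ⊗ q ⊗ q

Answer: p ⊗ p ⊗ p ⊗ q ⊕ p ⊗ p ⊗ p ⊗ q ⊕ p ⊗ p ⊗ q ⊗ q ⊕ p ⊗ p ⊗ q ⊗ q ⊕ p ⊗ p ⊗ q ⊗ q ⊕ p ⊗ q ⊗ q ⊗ q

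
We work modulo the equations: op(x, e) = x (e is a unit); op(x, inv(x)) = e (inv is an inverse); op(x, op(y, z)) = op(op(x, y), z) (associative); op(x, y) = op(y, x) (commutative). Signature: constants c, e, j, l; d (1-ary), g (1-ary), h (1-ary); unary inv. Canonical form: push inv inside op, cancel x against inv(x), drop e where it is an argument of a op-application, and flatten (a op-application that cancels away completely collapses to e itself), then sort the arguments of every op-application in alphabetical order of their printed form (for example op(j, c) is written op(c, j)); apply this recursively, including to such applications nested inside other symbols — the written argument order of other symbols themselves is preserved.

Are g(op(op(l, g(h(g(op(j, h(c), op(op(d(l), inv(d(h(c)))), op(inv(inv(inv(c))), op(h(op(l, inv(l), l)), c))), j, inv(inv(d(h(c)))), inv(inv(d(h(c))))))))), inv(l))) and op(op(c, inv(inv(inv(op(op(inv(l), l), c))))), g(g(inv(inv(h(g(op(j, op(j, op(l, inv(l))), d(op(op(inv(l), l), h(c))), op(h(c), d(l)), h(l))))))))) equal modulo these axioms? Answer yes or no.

Left:  g(op(op(l, g(h(g(op(j, h(c), op(op(d(l), inv(d(h(c)))), op(inv(inv(inv(c))), op(h(op(l, inv(l), l)), c))), j, inv(inv(d(h(c)))), inv(inv(d(h(c))))))))), inv(l)))
  Focus inside:  op(op(l, g(h(g(op(j, h(c), op(op(d(l), inv(d(h(c)))), op(inv(inv(inv(c))), op(h(op(l, inv(l), l)), c))), j, inv(inv(d(h(c)))), inv(inv(d(h(c))))))))), inv(l))
  Push inv inside:  distribute inv over op and collapse double inv
  Inverses cancel:  l cancels
  Combine occurrences:  g(h(g(op(d(h(c)), d(l), h(c), h(l), j, j))))
  Rebuild:  g(g(h(g(op(d(h(c)), d(l), h(c), h(l), j, j)))))
Right:  op(op(c, inv(inv(inv(op(op(inv(l), l), c))))), g(g(inv(inv(h(g(op(j, op(j, op(l, inv(l))), d(op(op(inv(l), l), h(c))), op(h(c), d(l)), h(l)))))))))
  Push inv inside:  distribute inv over op and collapse double inv
  Cancel inverse pairs:  c cancels; l cancels
  Collect:  g(g(h(g(op(d(h(c)), d(l), h(c), h(l), j, j)))))

Answer: yes — both canonical forms are g(g(h(g(op(d(h(c)), d(l), h(c), h(l), j, j)))))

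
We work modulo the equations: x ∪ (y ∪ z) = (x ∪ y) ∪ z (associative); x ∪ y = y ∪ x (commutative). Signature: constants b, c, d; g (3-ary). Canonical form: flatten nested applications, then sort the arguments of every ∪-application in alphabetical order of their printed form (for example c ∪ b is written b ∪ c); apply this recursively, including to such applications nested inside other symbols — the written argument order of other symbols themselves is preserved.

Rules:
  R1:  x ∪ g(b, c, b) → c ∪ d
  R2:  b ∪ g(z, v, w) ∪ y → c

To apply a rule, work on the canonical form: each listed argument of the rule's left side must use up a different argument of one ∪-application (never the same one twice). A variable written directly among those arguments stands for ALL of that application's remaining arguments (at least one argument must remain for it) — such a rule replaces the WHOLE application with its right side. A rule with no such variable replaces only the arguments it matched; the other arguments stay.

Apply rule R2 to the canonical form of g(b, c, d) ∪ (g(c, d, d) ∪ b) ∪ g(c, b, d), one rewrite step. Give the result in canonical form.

Canonical form:  b ∪ g(b, c, d) ∪ g(c, b, d) ∪ g(c, d, d)
Match R2:  consume b, g(b, c, d);  v := c, w := d, y := g(c, b, d) ∪ g(c, d, d), z := b
Every leftover argument binds to the variable; the entire application is replaced.
Result:  c

Answer: c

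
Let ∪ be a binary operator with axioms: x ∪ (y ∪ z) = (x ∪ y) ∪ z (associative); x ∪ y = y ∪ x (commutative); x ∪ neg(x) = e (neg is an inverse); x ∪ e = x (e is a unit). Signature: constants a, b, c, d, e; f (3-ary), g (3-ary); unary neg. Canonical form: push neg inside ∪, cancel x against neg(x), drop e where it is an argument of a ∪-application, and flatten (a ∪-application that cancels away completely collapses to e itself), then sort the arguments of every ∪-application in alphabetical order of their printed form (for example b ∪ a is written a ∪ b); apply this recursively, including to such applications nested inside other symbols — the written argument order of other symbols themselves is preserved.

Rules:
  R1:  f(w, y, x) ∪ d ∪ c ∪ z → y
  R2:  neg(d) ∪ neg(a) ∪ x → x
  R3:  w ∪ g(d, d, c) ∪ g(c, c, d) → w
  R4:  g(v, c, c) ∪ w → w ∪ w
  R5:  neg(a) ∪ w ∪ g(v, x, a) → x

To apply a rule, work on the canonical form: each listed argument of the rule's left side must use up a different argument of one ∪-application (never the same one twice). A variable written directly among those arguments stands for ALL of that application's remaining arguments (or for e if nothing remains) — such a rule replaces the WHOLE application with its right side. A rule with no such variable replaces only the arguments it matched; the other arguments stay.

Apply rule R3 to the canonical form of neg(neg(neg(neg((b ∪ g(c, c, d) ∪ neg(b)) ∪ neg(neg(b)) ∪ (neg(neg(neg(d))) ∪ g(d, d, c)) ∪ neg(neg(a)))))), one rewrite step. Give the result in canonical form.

Canonical form:  a ∪ b ∪ g(c, c, d) ∪ g(d, d, c) ∪ neg(d)
Apply R3:  consuming g(c, c, d), g(d, d, c);  w := a ∪ b ∪ neg(d)
The variable takes the whole remainder — replace the entire application.
Result:  a ∪ b ∪ neg(d)

Answer: a ∪ b ∪ neg(d)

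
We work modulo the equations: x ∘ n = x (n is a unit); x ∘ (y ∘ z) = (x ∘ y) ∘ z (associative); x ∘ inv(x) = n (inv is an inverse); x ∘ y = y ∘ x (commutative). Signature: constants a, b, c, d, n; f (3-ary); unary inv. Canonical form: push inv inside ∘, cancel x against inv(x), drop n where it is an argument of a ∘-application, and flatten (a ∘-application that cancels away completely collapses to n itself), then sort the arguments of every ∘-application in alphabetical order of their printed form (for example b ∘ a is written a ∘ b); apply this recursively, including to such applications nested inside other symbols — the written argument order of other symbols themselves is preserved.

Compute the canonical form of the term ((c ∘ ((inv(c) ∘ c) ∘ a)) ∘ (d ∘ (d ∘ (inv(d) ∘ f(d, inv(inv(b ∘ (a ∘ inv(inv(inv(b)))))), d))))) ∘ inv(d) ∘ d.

Answer: a ∘ c ∘ d ∘ f(d, a, d)

Derivation:
Push inv inside:  distribute inv over ∘ and collapse double inv
Collect terms:  c ∘ a ∘ d ∘ f(d, a, d)
Sort arguments:  a ∘ c ∘ d ∘ f(d, a, d)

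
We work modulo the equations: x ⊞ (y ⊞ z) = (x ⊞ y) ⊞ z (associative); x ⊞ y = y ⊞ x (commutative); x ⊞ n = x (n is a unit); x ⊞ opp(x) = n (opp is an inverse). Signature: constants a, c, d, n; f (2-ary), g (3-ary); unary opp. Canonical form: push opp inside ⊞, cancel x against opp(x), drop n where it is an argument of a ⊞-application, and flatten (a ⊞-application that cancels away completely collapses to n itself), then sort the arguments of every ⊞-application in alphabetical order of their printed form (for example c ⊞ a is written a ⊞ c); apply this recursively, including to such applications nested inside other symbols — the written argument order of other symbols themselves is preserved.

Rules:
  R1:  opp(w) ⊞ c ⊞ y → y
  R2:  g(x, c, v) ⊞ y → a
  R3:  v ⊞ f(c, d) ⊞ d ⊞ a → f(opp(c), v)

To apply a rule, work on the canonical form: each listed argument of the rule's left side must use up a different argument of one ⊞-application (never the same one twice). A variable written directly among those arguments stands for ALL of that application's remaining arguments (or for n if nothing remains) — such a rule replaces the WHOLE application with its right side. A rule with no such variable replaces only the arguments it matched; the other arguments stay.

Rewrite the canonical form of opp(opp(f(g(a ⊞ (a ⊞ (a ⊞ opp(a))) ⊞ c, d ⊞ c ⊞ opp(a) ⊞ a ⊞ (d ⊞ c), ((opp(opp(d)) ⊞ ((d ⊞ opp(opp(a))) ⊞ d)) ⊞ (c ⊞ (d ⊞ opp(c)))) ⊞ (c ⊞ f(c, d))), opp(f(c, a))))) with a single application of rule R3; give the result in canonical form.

Answer: f(g(a ⊞ a ⊞ c, c ⊞ c ⊞ d ⊞ d, f(opp(c), c ⊞ d ⊞ d ⊞ d)), opp(f(c, a)))

Derivation:
Canonical form:  f(g(a ⊞ a ⊞ c, c ⊞ c ⊞ d ⊞ d, a ⊞ c ⊞ d ⊞ d ⊞ d ⊞ d ⊞ f(c, d)), opp(f(c, a)))
Apply R3:  consuming a, d, f(c, d);  v := c ⊞ d ⊞ d ⊞ d
Every leftover argument binds to the variable; the entire application is replaced.
Result:  f(g(a ⊞ a ⊞ c, c ⊞ c ⊞ d ⊞ d, f(opp(c), c ⊞ d ⊞ d ⊞ d)), opp(f(c, a)))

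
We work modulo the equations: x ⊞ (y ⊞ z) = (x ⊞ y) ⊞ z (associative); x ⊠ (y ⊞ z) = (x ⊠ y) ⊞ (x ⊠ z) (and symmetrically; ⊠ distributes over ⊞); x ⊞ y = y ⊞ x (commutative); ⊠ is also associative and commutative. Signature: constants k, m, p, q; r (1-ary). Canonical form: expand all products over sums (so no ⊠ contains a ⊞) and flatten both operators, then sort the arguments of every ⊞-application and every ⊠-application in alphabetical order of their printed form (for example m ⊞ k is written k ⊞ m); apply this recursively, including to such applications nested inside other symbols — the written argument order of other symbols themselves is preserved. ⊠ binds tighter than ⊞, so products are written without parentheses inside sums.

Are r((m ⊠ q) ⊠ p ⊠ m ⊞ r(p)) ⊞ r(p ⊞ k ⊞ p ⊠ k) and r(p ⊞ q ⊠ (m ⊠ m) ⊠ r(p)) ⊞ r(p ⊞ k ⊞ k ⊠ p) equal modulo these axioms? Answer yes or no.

Answer: no — r(k ⊞ k ⊠ p ⊞ p) ⊞ r(m ⊠ m ⊠ p ⊠ q ⊞ r(p)) vs r(k ⊞ k ⊠ p ⊞ p) ⊞ r(m ⊠ m ⊠ q ⊠ r(p) ⊞ p)

Derivation:
Left:  r((m ⊠ q) ⊠ p ⊠ m ⊞ r(p)) ⊞ r(p ⊞ k ⊞ p ⊠ k)
  Un-nest:  r(m ⊠ m ⊠ p ⊠ q ⊞ r(p)) ⊞ r(k ⊞ k ⊠ p ⊞ p)
  Sort arguments:  r(k ⊞ k ⊠ p ⊞ p) ⊞ r(m ⊠ m ⊠ p ⊠ q ⊞ r(p))
Right:  r(p ⊞ q ⊠ (m ⊠ m) ⊠ r(p)) ⊞ r(p ⊞ k ⊞ k ⊠ p)
  Merge nested applications:  r(m ⊠ m ⊠ q ⊠ r(p) ⊞ p) ⊞ r(k ⊞ k ⊠ p ⊞ p)
  Sort arguments:  r(k ⊞ k ⊠ p ⊞ p) ⊞ r(m ⊠ m ⊠ q ⊠ r(p) ⊞ p)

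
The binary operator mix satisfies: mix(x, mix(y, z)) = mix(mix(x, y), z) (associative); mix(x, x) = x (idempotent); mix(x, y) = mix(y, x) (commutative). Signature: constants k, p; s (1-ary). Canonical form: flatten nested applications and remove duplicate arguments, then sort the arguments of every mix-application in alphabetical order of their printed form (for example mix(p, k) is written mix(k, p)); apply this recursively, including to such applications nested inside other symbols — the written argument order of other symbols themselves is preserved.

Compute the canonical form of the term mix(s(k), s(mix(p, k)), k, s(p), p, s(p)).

Answer: mix(k, p, s(k), s(mix(k, p)), s(p))

Derivation:
Canonicalize subterm:  s(mix(p, k))  →  s(mix(k, p))
Deduplicate:  drop duplicate s(p)
Sort:  mix(k, p, s(k), s(mix(k, p)), s(p))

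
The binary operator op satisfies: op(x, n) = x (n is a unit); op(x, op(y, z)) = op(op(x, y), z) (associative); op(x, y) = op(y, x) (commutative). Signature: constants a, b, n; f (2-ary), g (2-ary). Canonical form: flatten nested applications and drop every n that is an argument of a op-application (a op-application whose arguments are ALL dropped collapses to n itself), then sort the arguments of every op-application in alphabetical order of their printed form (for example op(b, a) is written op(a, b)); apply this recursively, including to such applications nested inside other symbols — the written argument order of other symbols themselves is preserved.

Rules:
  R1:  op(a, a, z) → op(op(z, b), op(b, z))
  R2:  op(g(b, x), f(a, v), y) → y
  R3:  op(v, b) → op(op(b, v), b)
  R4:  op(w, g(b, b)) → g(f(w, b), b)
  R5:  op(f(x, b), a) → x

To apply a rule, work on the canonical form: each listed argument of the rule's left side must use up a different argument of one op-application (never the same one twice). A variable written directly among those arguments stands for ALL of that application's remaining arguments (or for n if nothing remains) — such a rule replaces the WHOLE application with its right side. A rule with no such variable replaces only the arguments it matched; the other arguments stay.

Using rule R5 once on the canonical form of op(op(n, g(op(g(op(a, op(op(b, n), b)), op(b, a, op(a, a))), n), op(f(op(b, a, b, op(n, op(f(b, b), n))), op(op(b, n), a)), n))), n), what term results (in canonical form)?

Answer: g(g(op(a, b, b), op(a, a, a, b)), f(op(b, b, b), op(a, b)))

Derivation:
Canonical form:  g(g(op(a, b, b), op(a, a, a, b)), f(op(a, b, b, f(b, b)), op(a, b)))
R5 matches:  uses a, f(b, b);  x := b
New term:  g(g(op(a, b, b), op(a, a, a, b)), f(op(b, b, b), op(a, b)))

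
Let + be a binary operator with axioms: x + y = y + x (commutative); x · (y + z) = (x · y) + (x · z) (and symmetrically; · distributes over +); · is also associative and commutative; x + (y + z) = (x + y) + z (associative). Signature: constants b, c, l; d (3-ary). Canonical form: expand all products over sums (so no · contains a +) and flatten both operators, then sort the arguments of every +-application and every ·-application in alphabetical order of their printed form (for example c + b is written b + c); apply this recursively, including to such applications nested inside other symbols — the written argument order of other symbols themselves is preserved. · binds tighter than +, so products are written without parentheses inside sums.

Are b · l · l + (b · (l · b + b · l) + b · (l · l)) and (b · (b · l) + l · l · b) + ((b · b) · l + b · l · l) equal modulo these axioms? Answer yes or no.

Answer: yes — both canonical forms are b · b · l + b · b · l + b · l · l + b · l · l

Derivation:
Left:  b · l · l + (b · (l · b + b · l) + b · (l · l))
  Distribute:  b · l · l + b · b · l + b · b · l + b · l · l
  Sort:  b · b · l + b · b · l + b · l · l + b · l · l
Right:  (b · (b · l) + l · l · b) + ((b · b) · l + b · l · l)
  Flatten:  b · b · l + b · l · l + b · b · l + b · l · l
  Order the arguments:  b · b · l + b · b · l + b · l · l + b · l · l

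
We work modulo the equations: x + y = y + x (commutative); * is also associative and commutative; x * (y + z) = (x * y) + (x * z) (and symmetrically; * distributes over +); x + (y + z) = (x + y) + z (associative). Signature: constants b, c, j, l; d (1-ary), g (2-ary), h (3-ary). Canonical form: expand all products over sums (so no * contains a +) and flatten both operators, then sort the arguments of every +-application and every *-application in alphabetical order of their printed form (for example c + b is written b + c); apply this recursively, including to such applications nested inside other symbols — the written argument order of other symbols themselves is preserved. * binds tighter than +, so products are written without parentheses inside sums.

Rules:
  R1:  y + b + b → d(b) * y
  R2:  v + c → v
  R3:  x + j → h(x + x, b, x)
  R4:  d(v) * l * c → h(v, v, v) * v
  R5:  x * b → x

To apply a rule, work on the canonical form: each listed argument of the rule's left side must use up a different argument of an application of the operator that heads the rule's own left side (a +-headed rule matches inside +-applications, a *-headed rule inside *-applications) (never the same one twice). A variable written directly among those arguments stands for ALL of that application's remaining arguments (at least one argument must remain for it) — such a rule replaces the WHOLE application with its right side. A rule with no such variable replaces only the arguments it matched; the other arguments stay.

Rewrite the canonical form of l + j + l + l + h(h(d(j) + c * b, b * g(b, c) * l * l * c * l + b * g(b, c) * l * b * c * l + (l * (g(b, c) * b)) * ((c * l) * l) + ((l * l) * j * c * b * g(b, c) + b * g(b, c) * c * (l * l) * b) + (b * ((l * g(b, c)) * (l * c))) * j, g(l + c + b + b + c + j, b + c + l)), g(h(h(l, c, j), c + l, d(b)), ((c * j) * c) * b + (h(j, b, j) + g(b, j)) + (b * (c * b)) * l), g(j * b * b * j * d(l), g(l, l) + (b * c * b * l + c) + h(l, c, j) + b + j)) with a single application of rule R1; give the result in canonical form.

Answer: h(h(b * c + d(j), b * b * c * g(b, c) * l * l + b * b * c * g(b, c) * l * l + b * c * g(b, c) * j * l * l + b * c * g(b, c) * j * l * l + b * c * g(b, c) * l * l * l + b * c * g(b, c) * l * l * l, g(c * d(b) + c * d(b) + d(b) * j + d(b) * l, b + c + l)), g(h(h(l, c, j), c + l, d(b)), b * b * c * l + b * c * c * j + g(b, j) + h(j, b, j)), g(b * b * d(l) * j * j, b + b * b * c * l + c + g(l, l) + h(l, c, j) + j)) + j + l + l + l

Derivation:
Canonical form:  h(h(b * c + d(j), b * b * c * g(b, c) * l * l + b * b * c * g(b, c) * l * l + b * c * g(b, c) * j * l * l + b * c * g(b, c) * j * l * l + b * c * g(b, c) * l * l * l + b * c * g(b, c) * l * l * l, g(b + b + c + c + j + l, b + c + l)), g(h(h(l, c, j), c + l, d(b)), b * b * c * l + b * c * c * j + g(b, j) + h(j, b, j)), g(b * b * d(l) * j * j, b + b * b * c * l + c + g(l, l) + h(l, c, j) + j)) + j + l + l + l
R1 matches:  uses b, b;  y := c + c + j + l
The extension variable absorbs all remaining arguments, so the whole application is rewritten.
Result:  h(h(b * c + d(j), b * b * c * g(b, c) * l * l + b * b * c * g(b, c) * l * l + b * c * g(b, c) * j * l * l + b * c * g(b, c) * j * l * l + b * c * g(b, c) * l * l * l + b * c * g(b, c) * l * l * l, g(c * d(b) + c * d(b) + d(b) * j + d(b) * l, b + c + l)), g(h(h(l, c, j), c + l, d(b)), b * b * c * l + b * c * c * j + g(b, j) + h(j, b, j)), g(b * b * d(l) * j * j, b + b * b * c * l + c + g(l, l) + h(l, c, j) + j)) + j + l + l + l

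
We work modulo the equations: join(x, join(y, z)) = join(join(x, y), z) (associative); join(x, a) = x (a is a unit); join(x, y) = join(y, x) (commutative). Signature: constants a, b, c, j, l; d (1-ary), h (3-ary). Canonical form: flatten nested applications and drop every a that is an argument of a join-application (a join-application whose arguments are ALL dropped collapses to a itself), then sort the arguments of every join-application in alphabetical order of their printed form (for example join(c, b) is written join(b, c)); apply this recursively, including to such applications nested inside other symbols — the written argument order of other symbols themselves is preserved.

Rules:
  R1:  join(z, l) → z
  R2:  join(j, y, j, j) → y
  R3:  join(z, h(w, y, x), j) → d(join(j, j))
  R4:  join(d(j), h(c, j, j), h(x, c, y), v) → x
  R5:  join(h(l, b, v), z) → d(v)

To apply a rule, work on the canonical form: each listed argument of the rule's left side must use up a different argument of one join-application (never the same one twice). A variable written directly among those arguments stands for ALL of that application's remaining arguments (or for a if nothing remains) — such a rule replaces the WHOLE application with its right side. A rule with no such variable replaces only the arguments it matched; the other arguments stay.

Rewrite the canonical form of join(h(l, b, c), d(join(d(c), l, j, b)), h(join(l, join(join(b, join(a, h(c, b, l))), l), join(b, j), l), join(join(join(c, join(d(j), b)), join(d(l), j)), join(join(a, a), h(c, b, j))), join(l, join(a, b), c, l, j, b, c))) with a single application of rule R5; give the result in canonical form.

Answer: d(c)

Derivation:
Canonical form:  join(d(join(b, d(c), j, l)), h(join(b, b, h(c, b, l), j, l, l, l), join(b, c, d(j), d(l), h(c, b, j), j), join(b, b, c, c, j, l, l)), h(l, b, c))
Match R5:  consume h(l, b, c);  v := c, z := join(d(join(b, d(c), j, l)), h(join(b, b, h(c, b, l), j, l, l, l), join(b, c, d(j), d(l), h(c, b, j), j), join(b, b, c, c, j, l, l)))
The extension variable absorbs all remaining arguments, so the whole application is rewritten.
New term:  d(c)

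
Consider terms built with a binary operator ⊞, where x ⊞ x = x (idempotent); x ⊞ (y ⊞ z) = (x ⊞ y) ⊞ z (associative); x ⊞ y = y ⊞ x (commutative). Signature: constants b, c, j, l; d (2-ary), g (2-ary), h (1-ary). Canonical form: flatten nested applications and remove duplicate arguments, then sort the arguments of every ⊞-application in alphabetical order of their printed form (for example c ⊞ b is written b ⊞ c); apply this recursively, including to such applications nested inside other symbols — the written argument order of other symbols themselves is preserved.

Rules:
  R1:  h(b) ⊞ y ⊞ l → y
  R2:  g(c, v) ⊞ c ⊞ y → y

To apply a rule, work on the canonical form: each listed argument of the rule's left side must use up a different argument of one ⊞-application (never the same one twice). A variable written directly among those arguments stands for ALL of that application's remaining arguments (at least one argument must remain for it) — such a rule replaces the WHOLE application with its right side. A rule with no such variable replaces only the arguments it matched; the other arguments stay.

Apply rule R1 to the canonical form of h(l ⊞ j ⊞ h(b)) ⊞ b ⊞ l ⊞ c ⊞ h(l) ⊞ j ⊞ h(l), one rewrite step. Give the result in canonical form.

Answer: b ⊞ c ⊞ h(j) ⊞ h(l) ⊞ j ⊞ l

Derivation:
Canonical form:  b ⊞ c ⊞ h(h(b) ⊞ j ⊞ l) ⊞ h(l) ⊞ j ⊞ l
Match R1:  consume h(b), l;  y := j
The extension variable absorbs all remaining arguments, so the whole application is rewritten.
New term:  b ⊞ c ⊞ h(j) ⊞ h(l) ⊞ j ⊞ l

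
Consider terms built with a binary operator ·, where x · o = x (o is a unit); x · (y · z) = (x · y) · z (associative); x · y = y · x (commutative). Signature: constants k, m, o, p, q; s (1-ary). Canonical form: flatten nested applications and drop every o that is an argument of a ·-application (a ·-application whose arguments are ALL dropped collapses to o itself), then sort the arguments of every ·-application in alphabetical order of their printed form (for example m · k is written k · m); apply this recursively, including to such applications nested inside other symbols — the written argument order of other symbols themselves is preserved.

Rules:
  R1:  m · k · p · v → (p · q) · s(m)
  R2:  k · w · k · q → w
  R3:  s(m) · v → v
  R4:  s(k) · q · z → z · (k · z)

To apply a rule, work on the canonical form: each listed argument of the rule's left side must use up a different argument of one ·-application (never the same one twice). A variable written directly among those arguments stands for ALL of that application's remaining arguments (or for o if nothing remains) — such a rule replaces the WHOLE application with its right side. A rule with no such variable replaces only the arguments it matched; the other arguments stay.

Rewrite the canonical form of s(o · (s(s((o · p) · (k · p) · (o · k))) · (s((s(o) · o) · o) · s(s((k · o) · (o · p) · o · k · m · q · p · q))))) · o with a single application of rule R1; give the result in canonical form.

Answer: s(s(s(k · k · p · p)) · s(s(o)) · s(s(p · q · s(m))))

Derivation:
Canonical form:  s(s(s(k · k · m · p · p · q · q)) · s(s(k · k · p · p)) · s(s(o)))
Match R1:  consume k, m, p;  v := k · p · q · q
Every leftover argument binds to the variable; the entire application is replaced.
Result:  s(s(s(k · k · p · p)) · s(s(o)) · s(s(p · q · s(m))))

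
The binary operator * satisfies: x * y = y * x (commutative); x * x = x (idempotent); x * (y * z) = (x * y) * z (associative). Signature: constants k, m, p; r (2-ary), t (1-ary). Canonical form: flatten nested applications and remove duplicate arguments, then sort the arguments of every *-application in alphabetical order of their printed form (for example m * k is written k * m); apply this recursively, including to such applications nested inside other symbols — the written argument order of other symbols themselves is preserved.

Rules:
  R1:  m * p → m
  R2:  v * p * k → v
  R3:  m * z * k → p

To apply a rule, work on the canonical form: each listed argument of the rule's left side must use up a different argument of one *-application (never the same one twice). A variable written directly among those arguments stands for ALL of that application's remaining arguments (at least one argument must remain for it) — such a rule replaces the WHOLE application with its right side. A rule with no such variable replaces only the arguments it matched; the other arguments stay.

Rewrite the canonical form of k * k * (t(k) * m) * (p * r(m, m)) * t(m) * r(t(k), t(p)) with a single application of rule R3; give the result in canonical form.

Answer: p

Derivation:
Canonical form:  k * m * p * r(m, m) * r(t(k), t(p)) * t(k) * t(m)
Apply R3:  consuming k, m;  z := p * r(m, m) * r(t(k), t(p)) * t(k) * t(m)
Every leftover argument binds to the variable; the entire application is replaced.
Result:  p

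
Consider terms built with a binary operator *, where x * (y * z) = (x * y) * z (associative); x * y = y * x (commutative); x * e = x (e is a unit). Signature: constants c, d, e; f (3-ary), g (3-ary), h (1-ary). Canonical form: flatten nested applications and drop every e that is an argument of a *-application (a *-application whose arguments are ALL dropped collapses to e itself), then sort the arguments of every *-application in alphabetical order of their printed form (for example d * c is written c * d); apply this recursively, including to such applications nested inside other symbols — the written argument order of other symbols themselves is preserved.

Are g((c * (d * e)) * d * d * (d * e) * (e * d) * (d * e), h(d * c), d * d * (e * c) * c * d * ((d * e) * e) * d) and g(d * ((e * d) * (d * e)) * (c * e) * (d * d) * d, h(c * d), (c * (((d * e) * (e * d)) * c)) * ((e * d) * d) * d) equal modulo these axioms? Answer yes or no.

Left:  g((c * (d * e)) * d * d * (d * e) * (e * d) * (d * e), h(d * c), d * d * (e * c) * c * d * ((d * e) * e) * d)
  Work inside:  (c * (d * e)) * d * d * (d * e) * (e * d) * (d * e)
  Merge nested applications:  c * d * e * d * d * d * e * e * d * d * e
  Unit:  drop e (×4)
  Sort:  c * d * d * d * d * d * d
  Reassemble:  g(c * d * d * d * d * d * d, h(c * d), c * c * d * d * d * d * d)
Right:  g(d * ((e * d) * (d * e)) * (c * e) * (d * d) * d, h(c * d), (c * (((d * e) * (e * d)) * c)) * ((e * d) * d) * d)
  Focus inside:  (c * (((d * e) * (e * d)) * c)) * ((e * d) * d) * d
  Un-nest:  c * d * e * e * d * c * e * d * d * d
  Unit:  drop e (×3)
  Order the arguments:  c * c * d * d * d * d * d
  Put back:  g(c * d * d * d * d * d * d, h(c * d), c * c * d * d * d * d * d)

Answer: yes — both canonical forms are g(c * d * d * d * d * d * d, h(c * d), c * c * d * d * d * d * d)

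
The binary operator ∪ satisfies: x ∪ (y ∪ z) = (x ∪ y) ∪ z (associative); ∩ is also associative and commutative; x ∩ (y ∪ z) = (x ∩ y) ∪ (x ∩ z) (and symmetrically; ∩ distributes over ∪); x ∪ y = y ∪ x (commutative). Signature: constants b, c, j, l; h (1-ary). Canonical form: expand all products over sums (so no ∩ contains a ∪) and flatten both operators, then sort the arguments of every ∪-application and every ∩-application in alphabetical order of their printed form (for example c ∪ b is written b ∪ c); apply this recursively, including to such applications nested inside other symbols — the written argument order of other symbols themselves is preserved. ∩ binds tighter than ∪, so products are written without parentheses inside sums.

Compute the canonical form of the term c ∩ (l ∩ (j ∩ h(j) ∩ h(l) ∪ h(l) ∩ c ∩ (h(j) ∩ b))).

Expand:  c ∩ h(j) ∩ h(l) ∩ j ∩ l ∪ b ∩ c ∩ c ∩ h(j) ∩ h(l) ∩ l
Order the arguments:  b ∩ c ∩ c ∩ h(j) ∩ h(l) ∩ l ∪ c ∩ h(j) ∩ h(l) ∩ j ∩ l

Answer: b ∩ c ∩ c ∩ h(j) ∩ h(l) ∩ l ∪ c ∩ h(j) ∩ h(l) ∩ j ∩ l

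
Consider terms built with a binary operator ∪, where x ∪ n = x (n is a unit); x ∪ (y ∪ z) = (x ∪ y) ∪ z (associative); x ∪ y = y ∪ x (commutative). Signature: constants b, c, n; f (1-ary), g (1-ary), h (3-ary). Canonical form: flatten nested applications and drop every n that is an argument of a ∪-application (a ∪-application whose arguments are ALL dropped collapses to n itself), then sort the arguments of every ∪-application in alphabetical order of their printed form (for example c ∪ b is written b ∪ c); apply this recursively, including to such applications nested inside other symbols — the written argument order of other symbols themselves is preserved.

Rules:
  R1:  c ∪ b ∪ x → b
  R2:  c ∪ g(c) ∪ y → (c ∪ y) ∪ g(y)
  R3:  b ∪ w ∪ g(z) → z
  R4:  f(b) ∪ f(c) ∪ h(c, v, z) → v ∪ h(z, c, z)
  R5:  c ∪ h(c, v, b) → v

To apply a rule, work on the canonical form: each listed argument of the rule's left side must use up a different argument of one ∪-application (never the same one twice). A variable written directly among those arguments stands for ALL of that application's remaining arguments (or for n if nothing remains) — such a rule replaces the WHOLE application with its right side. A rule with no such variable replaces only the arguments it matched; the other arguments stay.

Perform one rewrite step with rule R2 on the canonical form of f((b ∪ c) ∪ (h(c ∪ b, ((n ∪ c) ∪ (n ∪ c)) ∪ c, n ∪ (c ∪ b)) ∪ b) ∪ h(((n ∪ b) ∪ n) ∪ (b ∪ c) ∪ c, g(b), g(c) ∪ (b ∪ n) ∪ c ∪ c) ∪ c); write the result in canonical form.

Answer: f(b ∪ b ∪ c ∪ c ∪ h(b ∪ b ∪ c ∪ c, g(b), b ∪ c ∪ c ∪ g(b ∪ c)) ∪ h(b ∪ c, c ∪ c ∪ c, b ∪ c))

Derivation:
Canonical form:  f(b ∪ b ∪ c ∪ c ∪ h(b ∪ b ∪ c ∪ c, g(b), b ∪ c ∪ c ∪ g(c)) ∪ h(b ∪ c, c ∪ c ∪ c, b ∪ c))
R2 matches:  uses c, g(c);  y := b ∪ c
Every leftover argument binds to the variable; the entire application is replaced.
Giving:  f(b ∪ b ∪ c ∪ c ∪ h(b ∪ b ∪ c ∪ c, g(b), b ∪ c ∪ c ∪ g(b ∪ c)) ∪ h(b ∪ c, c ∪ c ∪ c, b ∪ c))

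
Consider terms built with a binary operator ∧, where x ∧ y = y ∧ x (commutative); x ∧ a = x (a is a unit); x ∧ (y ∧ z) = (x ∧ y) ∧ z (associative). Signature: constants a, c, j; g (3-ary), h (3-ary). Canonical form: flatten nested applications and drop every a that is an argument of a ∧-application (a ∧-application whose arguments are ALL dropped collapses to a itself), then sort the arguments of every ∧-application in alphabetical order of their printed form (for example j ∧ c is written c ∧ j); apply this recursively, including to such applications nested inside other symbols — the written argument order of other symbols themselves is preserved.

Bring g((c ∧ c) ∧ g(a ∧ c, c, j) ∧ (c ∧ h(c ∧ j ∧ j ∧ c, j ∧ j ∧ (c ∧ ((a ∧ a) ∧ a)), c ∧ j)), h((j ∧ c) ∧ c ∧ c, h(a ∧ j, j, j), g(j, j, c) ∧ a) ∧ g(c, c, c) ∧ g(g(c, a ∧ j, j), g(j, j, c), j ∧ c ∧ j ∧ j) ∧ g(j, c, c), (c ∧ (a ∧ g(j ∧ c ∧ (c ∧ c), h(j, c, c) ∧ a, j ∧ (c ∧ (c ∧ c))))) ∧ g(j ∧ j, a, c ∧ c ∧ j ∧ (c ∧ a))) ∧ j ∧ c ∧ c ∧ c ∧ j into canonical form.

Canonicalize subterm:  g((c ∧ c) ∧ g(a ∧ c, c, j) ∧ (c ∧ h(c ∧ j ∧ j ∧ c, j ∧ j ∧ (c ∧ ((a ∧ a) ∧ a)), c ∧ j)), h((j ∧ c) ∧ c ∧ c, h(a ∧ j, j, j), g(j, j, c) ∧ a) ∧ g(c, c, c) ∧ g(g(c, a ∧ j, j), g(j, j, c), j ∧ c ∧ j ∧ j) ∧ g(j, c, c), (c ∧ (a ∧ g(j ∧ c ∧ (c ∧ c), h(j, c, c) ∧ a, j ∧ (c ∧ (c ∧ c))))) ∧ g(j ∧ j, a, c ∧ c ∧ j ∧ (c ∧ a)))  →  g(c ∧ c ∧ c ∧ g(c, c, j) ∧ h(c ∧ c ∧ j ∧ j, c ∧ j ∧ j, c ∧ j), g(c, c, c) ∧ g(g(c, j, j), g(j, j, c), c ∧ j ∧ j ∧ j) ∧ g(j, c, c) ∧ h(c ∧ c ∧ c ∧ j, h(j, j, j), g(j, j, c)), c ∧ g(c ∧ c ∧ c ∧ j, h(j, c, c), c ∧ c ∧ c ∧ j) ∧ g(j ∧ j, a, c ∧ c ∧ c ∧ j))
Sort:  c ∧ c ∧ c ∧ g(c ∧ c ∧ c ∧ g(c, c, j) ∧ h(c ∧ c ∧ j ∧ j, c ∧ j ∧ j, c ∧ j), g(c, c, c) ∧ g(g(c, j, j), g(j, j, c), c ∧ j ∧ j ∧ j) ∧ g(j, c, c) ∧ h(c ∧ c ∧ c ∧ j, h(j, j, j), g(j, j, c)), c ∧ g(c ∧ c ∧ c ∧ j, h(j, c, c), c ∧ c ∧ c ∧ j) ∧ g(j ∧ j, a, c ∧ c ∧ c ∧ j)) ∧ j ∧ j

Answer: c ∧ c ∧ c ∧ g(c ∧ c ∧ c ∧ g(c, c, j) ∧ h(c ∧ c ∧ j ∧ j, c ∧ j ∧ j, c ∧ j), g(c, c, c) ∧ g(g(c, j, j), g(j, j, c), c ∧ j ∧ j ∧ j) ∧ g(j, c, c) ∧ h(c ∧ c ∧ c ∧ j, h(j, j, j), g(j, j, c)), c ∧ g(c ∧ c ∧ c ∧ j, h(j, c, c), c ∧ c ∧ c ∧ j) ∧ g(j ∧ j, a, c ∧ c ∧ c ∧ j)) ∧ j ∧ j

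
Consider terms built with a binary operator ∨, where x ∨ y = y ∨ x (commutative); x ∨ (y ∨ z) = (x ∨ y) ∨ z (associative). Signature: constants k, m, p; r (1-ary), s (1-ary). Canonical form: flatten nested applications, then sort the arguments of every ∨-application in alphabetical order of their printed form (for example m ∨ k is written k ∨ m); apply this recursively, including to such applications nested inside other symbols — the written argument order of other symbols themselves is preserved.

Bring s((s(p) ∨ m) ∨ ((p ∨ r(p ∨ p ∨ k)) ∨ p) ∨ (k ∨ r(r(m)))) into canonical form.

Answer: s(k ∨ m ∨ p ∨ p ∨ r(k ∨ p ∨ p) ∨ r(r(m)) ∨ s(p))

Derivation:
Work inside:  (s(p) ∨ m) ∨ ((p ∨ r(p ∨ p ∨ k)) ∨ p) ∨ (k ∨ r(r(m)))
Merge nested applications:  s(p) ∨ m ∨ p ∨ r(p ∨ p ∨ k) ∨ p ∨ k ∨ r(r(m))
Inside:  r(p ∨ p ∨ k)  →  r(k ∨ p ∨ p)
Sort:  k ∨ m ∨ p ∨ p ∨ r(k ∨ p ∨ p) ∨ r(r(m)) ∨ s(p)
Rebuild:  s(k ∨ m ∨ p ∨ p ∨ r(k ∨ p ∨ p) ∨ r(r(m)) ∨ s(p))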